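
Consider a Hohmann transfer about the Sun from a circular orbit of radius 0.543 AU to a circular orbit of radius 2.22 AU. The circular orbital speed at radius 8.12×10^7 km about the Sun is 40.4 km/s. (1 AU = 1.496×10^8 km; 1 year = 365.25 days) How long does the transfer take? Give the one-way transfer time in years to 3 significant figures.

From the circular-orbit relation v² = μ/r at r = 8.12×10^7 km: μ = v²r = (40.4)² × 8.12×10^7 = 1.32531×10^11 km³/s².
In km: r₁ = 0.543 × 1.496×10^8 = 8.12328×10^7 km; r₂ = 2.22 × 1.496×10^8 = 3.32112×10^8 km.
Semi-major axis of the transfer orbit: a_t = (8.12328×10^7 + 3.32112×10^8)/2 = 2.066724×10^8 km.
By Kepler's third law the transfer-orbit period is T = 2π√(a_t³/μ), so t = T/2 = 2.564×10^7 s.
Converting: 2.564×10^7 s ÷ 3.15576×10^7 s/year (365.25 × 86400) = 0.812 years.

t = 0.812 years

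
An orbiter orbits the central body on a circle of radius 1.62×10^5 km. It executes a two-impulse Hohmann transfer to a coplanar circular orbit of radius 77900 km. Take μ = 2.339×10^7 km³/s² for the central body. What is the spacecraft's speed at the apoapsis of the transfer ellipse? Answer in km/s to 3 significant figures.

Semi-major axis of the transfer orbit: a_t = (1.620×10^5 + 77900)/2 = 1.1995×10^5 km.
The apoapsis of the transfer ellipse is at r = 1.620×10^5 km.
Vis-viva: v = √[μ(2/r − 1/a_t)] = √[2.339×10^7 × (2/1.620×10^5 − 1/1.1995×10^5)] = 9.683 km/s.

v = 9.68 km/s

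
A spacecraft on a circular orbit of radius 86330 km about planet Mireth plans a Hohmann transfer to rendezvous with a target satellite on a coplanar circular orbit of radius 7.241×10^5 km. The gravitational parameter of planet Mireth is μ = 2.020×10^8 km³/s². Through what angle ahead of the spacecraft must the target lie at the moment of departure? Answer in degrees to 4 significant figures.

Semi-major axis of the transfer orbit: a_t = (86330 + 7.241×10^5)/2 = 4.05215×10^5 km.
Transfer time t = π√(a_t³/μ) = 57016.75 s.
The target's mean motion on its circular orbit is ω₂ = √(μ/r₂³) = 2.306630×10^-5 rad/s.
Angle swept by the target during transfer: ω₂·t = 1.315165 rad = 75.353°.
Arrival is 180° from departure on the ellipse, so φ = 180° − 75.353° = 104.6°.

φ = 104.6°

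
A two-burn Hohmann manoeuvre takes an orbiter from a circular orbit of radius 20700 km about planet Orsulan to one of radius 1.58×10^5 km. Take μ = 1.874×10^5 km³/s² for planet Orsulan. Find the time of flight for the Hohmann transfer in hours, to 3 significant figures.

t = 53.8 hours

Transfer-ellipse semi-major axis a_t = (r₁ + r₂)/2 = (20700 + 1.580×10^5)/2 = 89350 km.
Transfer time t = π√(a_t³/μ) = π√((89350)³ / 1.874×10^5) = 1.938×10^5 s.
Converting: 1.938×10^5 s ÷ 3600 s/hour = 53.8 hours.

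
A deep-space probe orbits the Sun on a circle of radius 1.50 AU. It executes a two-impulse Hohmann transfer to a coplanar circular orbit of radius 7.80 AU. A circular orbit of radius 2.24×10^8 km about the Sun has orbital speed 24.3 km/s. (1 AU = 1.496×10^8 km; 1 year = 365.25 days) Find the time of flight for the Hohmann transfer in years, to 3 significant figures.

t = 5.02 years

From the circular-orbit relation v² = μ/r at r = 2.24×10^8 km: μ = v²r = (24.3)² × 2.24×10^8 = 1.32270×10^11 km³/s².
In km: r₁ = 1.50 × 1.496×10^8 = 2.244×10^8 km; r₂ = 7.80 × 1.496×10^8 = 1.16688×10^9 km.
Semi-major axis of the transfer orbit: a_t = (2.244×10^8 + 1.16688×10^9)/2 = 6.9564×10^8 km.
Transfer time t = π√(a_t³/μ) = π√((6.9564×10^8)³ / 1.32270×10^11) = 1.585×10^8 s.
Converting: 1.585×10^8 s ÷ 3.15576×10^7 s/year (365.25 × 86400) = 5.02 years.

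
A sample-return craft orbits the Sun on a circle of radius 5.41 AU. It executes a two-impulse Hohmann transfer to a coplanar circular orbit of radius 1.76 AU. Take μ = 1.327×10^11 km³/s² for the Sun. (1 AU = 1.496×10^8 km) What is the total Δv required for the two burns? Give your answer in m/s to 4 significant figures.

Δv = 8961 m/s

In km: r₁ = 5.41 × 1.496×10^8 = 8.09336×10^8 km; r₂ = 1.76 × 1.496×10^8 = 2.63296×10^8 km.
Semi-major axis of the transfer orbit: a_t = (8.09336×10^8 + 2.63296×10^8)/2 = 5.36316×10^8 km.
At r₁ the circular-orbit speed is v₁ = √(μ/r₁) = 12.805 km/s.
Transfer-orbit speed at r₁ (vis-viva): v_a = √[μ(2/r₁ − 1/a_t)] = 8.9719 km/s.
First burn Δv₁ = |v_a − v₁| = 3.833 km/s.
At r₂, v₂ = √(μ/r₂) = 22.450 km/s.
Transfer-orbit speed at r₂: v_p = √[μ(2/r₂ − 1/a_t)] = 27.578 km/s.
Second burn Δv₂ = |v₂ − v_p| = 5.128 km/s.
Total Δv = Δv₁ + Δv₂ = 8.961 km/s.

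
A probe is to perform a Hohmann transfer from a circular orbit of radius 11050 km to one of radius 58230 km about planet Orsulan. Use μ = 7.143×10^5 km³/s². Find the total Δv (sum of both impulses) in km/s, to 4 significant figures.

Δv = 3.908 km/s

Transfer-ellipse semi-major axis a_t = (r₁ + r₂)/2 = (11050 + 58230)/2 = 34640 km.
Circular speed at r₁: v₁ = √(μ/r₁) = √(7.143×10^5/11050) = 8.0401 km/s.
Transfer-orbit speed at r₁ (v² = μ(2/r − 1/a)): v_p = √[μ(2/r₁ − 1/a_t)] = 10.424 km/s.
First burn Δv₁ = |v_p − v₁| = 2.384 km/s.
At r₂, v₂ = √(μ/r₂) = 3.502 km/s.
Transfer-orbit speed at r₂: v_a = √[μ(2/r₂ − 1/a_t)] = 1.978 km/s.
Second burn Δv₂ = |v₂ − v_a| = 1.524 km/s.
Δv = Δv₁ + Δv₂ = 2.384 + 1.524 = 3.908 km/s.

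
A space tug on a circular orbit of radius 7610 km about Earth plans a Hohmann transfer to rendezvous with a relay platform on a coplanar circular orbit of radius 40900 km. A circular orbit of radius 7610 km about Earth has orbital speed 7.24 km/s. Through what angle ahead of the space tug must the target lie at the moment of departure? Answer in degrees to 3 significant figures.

φ = 97.8°

From the circular-orbit relation v² = μ/r at r = 7610 km: μ = v²r = (7.24)² × 7610 = 3.98898×10^5 km³/s².
The Hohmann ellipse has a_t = (r₁ + r₂)/2 = 24255 km.
The half-period of the transfer ellipse is t = π√(a_t³/μ) = 18790 s.
Target angular speed ω₂ = √(μ/r₂³) = 7.6356×10^-5 rad/s.
Angle swept by the target during transfer: ω₂·t = 1.4347 rad = 82.20°.
The space tug traverses 180° on the transfer ellipse, so the target must lead by 180° − 82.20° = 97.8°.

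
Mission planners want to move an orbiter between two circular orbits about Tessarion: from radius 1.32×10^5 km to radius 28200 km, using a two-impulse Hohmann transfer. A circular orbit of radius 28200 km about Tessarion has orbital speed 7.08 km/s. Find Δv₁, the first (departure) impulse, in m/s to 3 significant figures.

Δv₁ = 1330 m/s

From the circular-orbit relation v² = μ/r at r = 28200 km: μ = v²r = (7.08)² × 28200 = 1.41356×10^6 km³/s².
Semi-major axis of the transfer orbit: a_t = (1.320×10^5 + 28200)/2 = 80100 km.
On the circular orbit at r = 1.320×10^5 km, v_c = √(μ/r) = 3.2724 km/s.
Vis-viva on the transfer ellipse at r = 1.320×10^5 km gives v_t = √[μ(2/r − 1/a_t)] = 1.9417 km/s.
Δv₁ = |v_t − v_c| = |1.9417 − 3.2724| = 1.331 km/s.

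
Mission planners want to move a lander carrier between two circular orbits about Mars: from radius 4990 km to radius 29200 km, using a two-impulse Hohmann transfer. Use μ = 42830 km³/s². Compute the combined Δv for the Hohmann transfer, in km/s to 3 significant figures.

Transfer-ellipse semi-major axis a_t = (r₁ + r₂)/2 = (4990 + 29200)/2 = 17095 km.
At r₁ the circular-orbit speed is v₁ = √(μ/r₁) = 2.9297 km/s.
On the transfer ellipse at r₁, vis-viva equation gives v_p = √[μ(2/r₁ − 1/a_t)] = 3.8290 km/s.
First burn Δv₁ = |v_p − v₁| = 0.8993 km/s.
Circular speed at r₂: v₂ = √(μ/r₂) = 1.2111 km/s.
Transfer-orbit speed at r₂: v_a = √[μ(2/r₂ − 1/a_t)] = 0.65433 km/s.
Second burn Δv₂ = |v₂ − v_a| = 0.5568 km/s.
Δv = Δv₁ + Δv₂ = 0.8993 + 0.5568 = 1.456 km/s.

Δv = 1.46 km/s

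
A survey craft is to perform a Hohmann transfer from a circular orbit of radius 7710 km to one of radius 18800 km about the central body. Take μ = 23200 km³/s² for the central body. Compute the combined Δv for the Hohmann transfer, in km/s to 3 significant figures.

Δv = 0.595 km/s

Transfer-ellipse semi-major axis a_t = (r₁ + r₂)/2 = (7710 + 18800)/2 = 13255 km.
At r₁ the circular-orbit speed is v₁ = √(μ/r₁) = 1.734670 km/s.
On the transfer ellipse at r₁, vis-viva equation gives v_p = √[μ(2/r₁ − 1/a_t)] = 2.065884 km/s.
First burn Δv₁ = |v_p − v₁| = 0.331214 km/s.
At r₂, v₂ = √(μ/r₂) = 1.110875 km/s.
Transfer-orbit speed at r₂: v_a = √[μ(2/r₂ − 1/a_t)] = 0.8472321 km/s.
Second burn Δv₂ = |v₂ − v_a| = 0.263643 km/s.
Total Δv = Δv₁ + Δv₂ = 0.5949 km/s.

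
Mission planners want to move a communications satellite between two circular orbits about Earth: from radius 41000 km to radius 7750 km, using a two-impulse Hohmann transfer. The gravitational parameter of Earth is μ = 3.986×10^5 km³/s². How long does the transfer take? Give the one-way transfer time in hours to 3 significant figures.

The Hohmann ellipse has a_t = (r₁ + r₂)/2 = 24375 km.
Half the transfer-orbit period gives t = π√(a_t³/μ) = 18940 s.
Converting: 18940 s ÷ 3600 s/hour = 5.26 hours.

t = 5.26 hours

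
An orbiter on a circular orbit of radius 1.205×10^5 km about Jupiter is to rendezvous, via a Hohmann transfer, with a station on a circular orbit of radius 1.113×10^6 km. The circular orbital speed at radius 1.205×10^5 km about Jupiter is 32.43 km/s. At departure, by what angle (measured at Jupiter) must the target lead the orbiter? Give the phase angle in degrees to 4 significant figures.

φ = 105.8°

From the circular-orbit relation v² = μ/r at r = 1.205×10^5 km: μ = v²r = (32.43)² × 1.205×10^5 = 1.26730×10^8 km³/s².
Semi-major axis of the transfer orbit: a_t = (1.205×10^5 + 1.113×10^6)/2 = 6.1675×10^5 km.
The half-period of the transfer ellipse is t = π√(a_t³/μ) = 1.351678×10^5 s.
The target's mean motion on its circular orbit is ω₂ = √(μ/r₂³) = 9.587331×10^-6 rad/s.
Angle swept by the target during transfer: ω₂·t = 1.295898 rad = 74.249°.
Arrival is 180° from departure on the ellipse, so φ = 180° − 74.249° = 105.8°.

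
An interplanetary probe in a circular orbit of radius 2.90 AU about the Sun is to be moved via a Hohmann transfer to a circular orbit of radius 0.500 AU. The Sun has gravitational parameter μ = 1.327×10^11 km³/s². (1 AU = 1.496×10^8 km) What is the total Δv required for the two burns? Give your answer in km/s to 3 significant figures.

Δv = 20.9 km/s

In km: r₁ = 2.90 × 1.496×10^8 = 4.3384×10^8 km; r₂ = 0.500 × 1.496×10^8 = 7.480×10^7 km.
Semi-major axis of the transfer orbit: a_t = (4.3384×10^8 + 7.480×10^7)/2 = 2.5432×10^8 km.
Circular speed at r₁: v₁ = √(μ/r₁) = √(1.327×10^11/4.3384×10^8) = 17.48923 km/s.
On the transfer ellipse at r₁, vis-viva gives v_a = √[μ(2/r₁ − 1/a_t)] = 9.484866 km/s.
First burn Δv₁ = |v_a − v₁| = 8.0044 km/s.
At r₂, v₂ = √(μ/r₂) = 42.1196 km/s.
Transfer-orbit speed at r₂: v_p = √[μ(2/r₂ − 1/a_t)] = 55.0122 km/s.
Second burn Δv₂ = |v₂ − v_p| = 12.893 km/s.
Total Δv = Δv₁ + Δv₂ = 20.90 km/s.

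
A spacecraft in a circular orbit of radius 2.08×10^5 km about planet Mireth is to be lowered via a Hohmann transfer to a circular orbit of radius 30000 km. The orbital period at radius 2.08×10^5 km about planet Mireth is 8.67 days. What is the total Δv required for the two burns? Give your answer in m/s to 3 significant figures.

Δv = 2350 m/s

From Kepler's third law T² = 4π²r³/μ at r = 2.08×10^5 km, T = 8.67 days = 8.67 × 86400 s = 7.49088×10^5 s: μ = 4π²r³/T² = 6.33117×10^5 km³/s².
Semi-major axis of the transfer orbit: a_t = (2.080×10^5 + 30000)/2 = 1.190×10^5 km.
Circular speed at r₁: v₁ = √(μ/r₁) = √(6.33117×10^5/2.080×10^5) = 1.74466 km/s.
Transfer-orbit speed at r₁ (vis-viva): v_a = √[μ(2/r₁ − 1/a_t)] = 0.875987 km/s.
First burn Δv₁ = |v_a − v₁| = 0.86867 km/s.
Circular speed at r₂: v₂ = √(μ/r₂) = 4.5939 km/s.
Transfer-orbit speed at r₂: v_p = √[μ(2/r₂ − 1/a_t)] = 6.0735 km/s.
Second burn Δv₂ = |v₂ − v_p| = 1.4796 km/s.
Total Δv = Δv₁ + Δv₂ = 2.348 km/s.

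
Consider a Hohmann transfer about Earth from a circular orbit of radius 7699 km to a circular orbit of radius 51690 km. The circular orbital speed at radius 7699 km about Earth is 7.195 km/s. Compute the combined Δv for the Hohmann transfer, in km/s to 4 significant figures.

From the circular-orbit relation v² = μ/r at r = 7699 km: μ = v²r = (7.195)² × 7699 = 3.98562×10^5 km³/s².
Semi-major axis of the transfer orbit: a_t = (7699 + 51690)/2 = 29694.5 km.
Circular speed at r₁: v₁ = √(μ/r₁) = √(3.98562×10^5/7699) = 7.195 km/s.
On the transfer ellipse at r₁, v² = μ(2/r − 1/a) gives v_p = √[μ(2/r₁ − 1/a_t)] = 9.493 km/s.
First burn Δv₁ = |v_p − v₁| = 2.298 km/s.
At r₂, v₂ = √(μ/r₂) = 2.777 km/s.
Transfer-orbit speed at r₂: v_a = √[μ(2/r₂ − 1/a_t)] = 1.414 km/s.
Second burn Δv₂ = |v₂ − v_a| = 1.363 km/s.
Total Δv = Δv₁ + Δv₂ = 3.661 km/s.

Δv = 3.661 km/s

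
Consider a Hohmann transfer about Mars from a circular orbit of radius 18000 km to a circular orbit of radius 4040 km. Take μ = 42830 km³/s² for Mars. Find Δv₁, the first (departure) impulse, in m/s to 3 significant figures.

Δv₁ = 609 m/s

Transfer-ellipse semi-major axis a_t = (r₁ + r₂)/2 = (18000 + 4040)/2 = 11020 km.
On the circular orbit at r = 18000 km, v_c = √(μ/r) = 1.54254 km/s.
Vis-viva on the transfer ellipse at r = 18000 km gives v_t = √[μ(2/r − 1/a_t)] = 0.933980 km/s.
Δv₁ = |v_t − v_c| = |0.933980 − 1.54254| = 0.6086 km/s.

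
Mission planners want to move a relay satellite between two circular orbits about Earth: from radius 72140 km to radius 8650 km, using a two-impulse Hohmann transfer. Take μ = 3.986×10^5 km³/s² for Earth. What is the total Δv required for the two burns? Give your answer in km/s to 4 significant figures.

The Hohmann ellipse has a_t = (r₁ + r₂)/2 = 40395 km.
Circular speed at r₁: v₁ = √(μ/r₁) = √(3.986×10^5/72140) = 2.351 km/s.
Transfer-orbit speed at r₁ (vis-viva): v_a = √[μ(2/r₁ − 1/a_t)] = 1.088 km/s.
First burn Δv₁ = |v_a − v₁| = 1.263 km/s.
At r₂, v₂ = √(μ/r₂) = 6.7883 km/s.
Transfer-orbit speed at r₂: v_p = √[μ(2/r₂ − 1/a_t)] = 9.0716 km/s.
Second burn Δv₂ = |v₂ − v_p| = 2.283 km/s.
Δv = Δv₁ + Δv₂ = 1.263 + 2.283 = 3.546 km/s.

Δv = 3.546 km/s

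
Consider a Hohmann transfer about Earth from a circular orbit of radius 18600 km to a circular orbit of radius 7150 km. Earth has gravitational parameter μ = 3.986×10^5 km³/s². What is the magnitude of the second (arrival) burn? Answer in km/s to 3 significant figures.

Δv₂ = 1.51 km/s

Semi-major axis of the transfer orbit: a_t = (18600 + 7150)/2 = 12875 km.
On the circular orbit at r = 7150 km, v_c = √(μ/r) = 7.466 km/s.
Transfer-orbit speed at the same r (vis-viva, a = a_t): v_t = √[μ(2/r − 1/a_t)] = 8.974 km/s.
Δv₂ = |v_t − v_c| = |8.974 − 7.466| = 1.508 km/s.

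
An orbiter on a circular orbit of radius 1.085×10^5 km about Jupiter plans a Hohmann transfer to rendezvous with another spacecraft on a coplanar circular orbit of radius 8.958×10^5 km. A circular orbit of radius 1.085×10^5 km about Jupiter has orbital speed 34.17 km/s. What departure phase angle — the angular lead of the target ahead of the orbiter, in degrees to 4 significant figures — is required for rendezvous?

φ = 104.5°

From the circular-orbit relation v² = μ/r at r = 1.085×10^5 km: μ = v²r = (34.17)² × 1.085×10^5 = 1.26683×10^8 km³/s².
The Hohmann ellipse has a_t = (r₁ + r₂)/2 = 5.0215×10^5 km.
The half-period of the transfer ellipse is t = π√(a_t³/μ) = 99320.8 s.
The target's mean motion on its circular orbit is ω₂ = √(μ/r₂³) = 1.32753×10^-5 rad/s.
Angle swept by the target during transfer: ω₂·t = 1.31851 rad = 75.545°.
The orbiter traverses 180° on the transfer ellipse, so the target must lead by 180° − 75.545° = 104.5°.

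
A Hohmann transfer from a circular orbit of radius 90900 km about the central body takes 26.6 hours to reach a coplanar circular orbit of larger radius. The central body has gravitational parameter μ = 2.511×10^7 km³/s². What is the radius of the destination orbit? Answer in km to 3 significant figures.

r₂ = 4.81×10^5 km

Transfer time t = 26.6 hours = 95760 s, and t = π√(a_t³/μ).
So a_t = (μ t²/π²)^(1/3) = (2.511×10^7 × (95760)² / π²)^(1/3) = 2.8574×10^5 km.
Since a_t = (r₁ + r₂)/2, r₂ = 2a_t − r₁ = 2×2.8574×10^5 − 90900 = 4.8058×10^5 km.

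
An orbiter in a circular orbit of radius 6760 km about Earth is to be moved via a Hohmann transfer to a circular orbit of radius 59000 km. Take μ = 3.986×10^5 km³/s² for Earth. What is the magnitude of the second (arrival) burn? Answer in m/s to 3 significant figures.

Δv₂ = 1420 m/s

Semi-major axis of the transfer orbit: a_t = (6760 + 59000)/2 = 32880 km.
Circular speed at r = 59000 km: v_c = √(μ/r) = 2.5992 km/s.
Transfer-orbit speed at the same r (vis-viva, a = a_t): v_t = √[μ(2/r − 1/a_t)] = 1.1786 km/s.
Δv₂ = |v_t − v_c| = |1.1786 − 2.5992| = 1.421 km/s.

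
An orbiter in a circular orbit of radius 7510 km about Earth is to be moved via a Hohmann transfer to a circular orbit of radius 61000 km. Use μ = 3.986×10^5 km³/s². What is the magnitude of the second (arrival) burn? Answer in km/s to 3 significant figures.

Δv₂ = 1.36 km/s

The Hohmann ellipse has a_t = (r₁ + r₂)/2 = 34255 km.
Circular speed at r = 61000 km: v_c = √(μ/r) = 2.556 km/s.
Vis-viva on the transfer ellipse at r = 61000 km gives v_t = √[μ(2/r − 1/a_t)] = 1.197 km/s.
Δv₂ = |v_t − v_c| = |1.197 − 2.556| = 1.359 km/s.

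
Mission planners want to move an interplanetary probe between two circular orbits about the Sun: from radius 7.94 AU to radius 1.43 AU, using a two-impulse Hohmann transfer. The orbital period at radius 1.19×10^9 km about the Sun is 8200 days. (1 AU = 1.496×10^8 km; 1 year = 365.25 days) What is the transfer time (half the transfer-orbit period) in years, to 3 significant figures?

From Kepler's third law T² = 4π²r³/μ at r = 1.19×10^9 km, T = 8200 days = 8200 × 86400 s = 7.0848×10^8 s: μ = 4π²r³/T² = 1.32540×10^11 km³/s².
In km: r₁ = 7.94 × 1.496×10^8 = 1.187824×10^9 km; r₂ = 1.43 × 1.496×10^8 = 2.13928×10^8 km.
The Hohmann ellipse has a_t = (r₁ + r₂)/2 = 7.00876×10^8 km.
Transfer time t = π√(a_t³/μ) = π√((7.00876×10^8)³ / 1.32540×10^11) = 1.601×10^8 s.
Converting: 1.601×10^8 s ÷ 3.15576×10^7 s/year (365.25 × 86400) = 5.07 years.

t = 5.07 years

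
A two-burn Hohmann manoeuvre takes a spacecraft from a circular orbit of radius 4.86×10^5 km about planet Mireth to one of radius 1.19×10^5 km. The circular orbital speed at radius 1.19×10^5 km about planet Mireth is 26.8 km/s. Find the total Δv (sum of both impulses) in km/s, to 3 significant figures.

From the circular-orbit relation v² = μ/r at r = 1.19×10^5 km: μ = v²r = (26.8)² × 1.19×10^5 = 8.54706×10^7 km³/s².
Transfer-ellipse semi-major axis a_t = (r₁ + r₂)/2 = (4.860×10^5 + 1.190×10^5)/2 = 3.025×10^5 km.
At r₁ the circular-orbit speed is v₁ = √(μ/r₁) = 13.2614 km/s.
On the transfer ellipse at r₁, vis-viva equation gives v_a = √[μ(2/r₁ − 1/a_t)] = 8.31766 km/s.
First burn Δv₁ = |v_a − v₁| = 4.944 km/s.
At r₂, v₂ = √(μ/r₂) = 26.80 km/s.
Transfer-orbit speed at r₂: v_p = √[μ(2/r₂ − 1/a_t)] = 33.97 km/s.
Second burn Δv₂ = |v₂ − v_p| = 7.170 km/s.
Δv = Δv₁ + Δv₂ = 4.944 + 7.170 = 12.11 km/s.

Δv = 12.1 km/s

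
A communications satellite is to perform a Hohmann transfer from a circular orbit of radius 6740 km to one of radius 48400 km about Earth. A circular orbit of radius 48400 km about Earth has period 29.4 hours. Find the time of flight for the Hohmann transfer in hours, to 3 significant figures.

t = 6.32 hours

From Kepler's third law T² = 4π²r³/μ at r = 48400 km, T = 29.4 hours = 29.4 × 3600 s = 1.0584×10^5 s: μ = 4π²r³/T² = 3.99573×10^5 km³/s².
Semi-major axis of the transfer orbit: a_t = (6740 + 48400)/2 = 27570 km.
Transfer time t = π√(a_t³/μ) = π√((27570)³ / 3.99573×10^5) = 22750 s.
Converting: 22750 s ÷ 3600 s/hour = 6.32 hours.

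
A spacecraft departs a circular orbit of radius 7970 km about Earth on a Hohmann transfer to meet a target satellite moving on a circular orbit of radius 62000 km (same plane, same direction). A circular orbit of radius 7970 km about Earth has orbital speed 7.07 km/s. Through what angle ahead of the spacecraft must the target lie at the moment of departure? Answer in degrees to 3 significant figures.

From the circular-orbit relation v² = μ/r at r = 7970 km: μ = v²r = (7.07)² × 7970 = 3.98380×10^5 km³/s².
Transfer-ellipse semi-major axis a_t = (r₁ + r₂)/2 = (7970 + 62000)/2 = 34985 km.
The half-period of the transfer ellipse is t = π√(a_t³/μ) = 32570 s.
Target angular speed ω₂ = √(μ/r₂³) = 4.0885×10^-5 rad/s.
Angle swept by the target during transfer: ω₂·t = 1.3316 rad = 76.30°.
Arrival is 180° from departure on the ellipse, so φ = 180° − 76.30° = 104°.

φ = 104°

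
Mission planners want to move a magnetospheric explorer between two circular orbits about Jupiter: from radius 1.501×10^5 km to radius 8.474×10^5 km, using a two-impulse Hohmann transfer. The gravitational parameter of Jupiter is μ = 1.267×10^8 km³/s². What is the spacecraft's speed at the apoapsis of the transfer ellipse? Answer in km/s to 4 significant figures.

v = 6.708 km/s

Transfer-ellipse semi-major axis a_t = (r₁ + r₂)/2 = (1.501×10^5 + 8.474×10^5)/2 = 4.9875×10^5 km.
At apoapsis, r = 8.474×10^5 km.
From the vis-viva equation, v = √[μ(2/r − 1/a_t)] = 6.708 km/s.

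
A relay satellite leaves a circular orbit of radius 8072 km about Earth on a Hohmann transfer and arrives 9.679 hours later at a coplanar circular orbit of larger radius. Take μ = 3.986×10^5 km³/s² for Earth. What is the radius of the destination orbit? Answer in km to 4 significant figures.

Transfer time t = 9.679 hours = 34844.4 s, and t = π√(a_t³/μ).
So a_t = (μ t²/π²)^(1/3) = (3.986×10^5 × (34844.4)² / π²)^(1/3) = 36602 km.
Since a_t = (r₁ + r₂)/2, r₂ = 2a_t − r₁ = 2×36602 − 8072 = 65132 km.

r₂ = 65130 km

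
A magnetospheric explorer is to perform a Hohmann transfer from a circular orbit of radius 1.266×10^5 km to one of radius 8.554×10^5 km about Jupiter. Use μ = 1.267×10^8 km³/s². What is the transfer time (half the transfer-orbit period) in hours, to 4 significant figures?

Transfer-ellipse semi-major axis a_t = (r₁ + r₂)/2 = (1.266×10^5 + 8.554×10^5)/2 = 4.910×10^5 km.
By Kepler's third law the transfer-orbit period is T = 2π√(a_t³/μ), so t = T/2 = 96020 s.
Converting: 96020 s ÷ 3600 s/hour = 26.67 hours.

t = 26.67 hours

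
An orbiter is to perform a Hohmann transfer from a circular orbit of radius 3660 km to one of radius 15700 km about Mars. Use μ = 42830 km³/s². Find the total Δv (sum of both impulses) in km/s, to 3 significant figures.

Δv = 1.57 km/s

The Hohmann ellipse has a_t = (r₁ + r₂)/2 = 9680 km.
At r₁ the circular-orbit speed is v₁ = √(μ/r₁) = 3.42085 km/s.
On the transfer ellipse at r₁, v² = μ(2/r − 1/a) gives v_p = √[μ(2/r₁ − 1/a_t)] = 4.35658 km/s.
First burn Δv₁ = |v_p − v₁| = 0.9357 km/s.
At r₂, v₂ = √(μ/r₂) = 1.6517 km/s.
Transfer-orbit speed at r₂: v_a = √[μ(2/r₂ − 1/a_t)] = 1.0156 km/s.
Second burn Δv₂ = |v₂ − v_a| = 0.6361 km/s.
Total Δv = Δv₁ + Δv₂ = 1.572 km/s.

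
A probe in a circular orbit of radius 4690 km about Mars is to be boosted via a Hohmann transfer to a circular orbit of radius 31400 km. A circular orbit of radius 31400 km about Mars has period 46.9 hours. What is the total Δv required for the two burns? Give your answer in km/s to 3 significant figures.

From Kepler's third law T² = 4π²r³/μ at r = 31400 km, T = 46.9 hours = 46.9 × 3600 s = 1.6884×10^5 s: μ = 4π²r³/T² = 42874.4 km³/s².
Transfer-ellipse semi-major axis a_t = (r₁ + r₂)/2 = (4690 + 31400)/2 = 18045 km.
Circular speed at r₁: v₁ = √(μ/r₁) = √(42874.4/4690) = 3.0235 km/s.
Transfer-orbit speed at r₁ (v² = μ(2/r − 1/a)): v_p = √[μ(2/r₁ − 1/a_t)] = 3.9884 km/s.
First burn Δv₁ = |v_p − v₁| = 0.9649 km/s.
Circular speed at r₂: v₂ = √(μ/r₂) = 1.1685 km/s.
Transfer-orbit speed at r₂: v_a = √[μ(2/r₂ − 1/a_t)] = 0.59572 km/s.
Second burn Δv₂ = |v₂ − v_a| = 0.5728 km/s.
Total Δv = Δv₁ + Δv₂ = 1.538 km/s.

Δv = 1.54 km/s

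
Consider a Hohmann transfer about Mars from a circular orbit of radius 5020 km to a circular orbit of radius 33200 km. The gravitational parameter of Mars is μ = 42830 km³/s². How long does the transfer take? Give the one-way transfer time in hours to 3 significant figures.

Semi-major axis of the transfer orbit: a_t = (5020 + 33200)/2 = 19110 km.
Transfer time t = π√(a_t³/μ) = π√((19110)³ / 42830) = 40100 s.
Converting: 40100 s ÷ 3600 s/hour = 11.1 hours.

t = 11.1 hours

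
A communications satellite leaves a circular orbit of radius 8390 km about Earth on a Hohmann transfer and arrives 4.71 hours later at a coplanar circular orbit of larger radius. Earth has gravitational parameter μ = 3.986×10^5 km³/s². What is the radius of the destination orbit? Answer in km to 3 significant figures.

r₂ = 36900 km

Transfer time t = 4.71 hours = 16956 s, and t = π√(a_t³/μ).
So a_t = (μ t²/π²)^(1/3) = (3.986×10^5 × (16956)² / π²)^(1/3) = 22644 km.
Since a_t = (r₁ + r₂)/2, r₂ = 2a_t − r₁ = 2×22644 − 8390 = 36898 km.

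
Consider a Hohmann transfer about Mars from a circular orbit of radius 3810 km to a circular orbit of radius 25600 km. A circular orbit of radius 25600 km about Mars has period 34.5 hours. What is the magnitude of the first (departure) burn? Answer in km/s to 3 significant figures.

From Kepler's third law T² = 4π²r³/μ at r = 25600 km, T = 34.5 hours = 34.5 × 3600 s = 1.242×10^5 s: μ = 4π²r³/T² = 42937.5 km³/s².
Semi-major axis of the transfer orbit: a_t = (3810 + 25600)/2 = 14705 km.
On the circular orbit at r = 3810 km, v_c = √(μ/r) = 3.357 km/s.
Transfer-orbit speed at the same r (vis-viva, a = a_t): v_t = √[μ(2/r − 1/a_t)] = 4.429 km/s.
Δv₁ = |v_t − v_c| = |4.429 − 3.357| = 1.072 km/s.

Δv₁ = 1.07 km/s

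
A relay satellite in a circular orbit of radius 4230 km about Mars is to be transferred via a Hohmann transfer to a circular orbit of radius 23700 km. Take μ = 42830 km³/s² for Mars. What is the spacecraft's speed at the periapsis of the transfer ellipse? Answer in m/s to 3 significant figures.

v = 4150 m/s

The Hohmann ellipse has a_t = (r₁ + r₂)/2 = 13965 km.
At periapsis, r = 4230 km.
From the vis-viva equation, v = √[μ(2/r − 1/a_t)] = 4.145 km/s.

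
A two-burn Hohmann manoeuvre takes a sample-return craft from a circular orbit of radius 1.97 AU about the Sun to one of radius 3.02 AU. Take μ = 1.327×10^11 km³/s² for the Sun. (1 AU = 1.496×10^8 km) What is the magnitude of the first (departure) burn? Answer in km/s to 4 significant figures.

Δv₁ = 2.126 km/s

In km: r₁ = 1.97 × 1.496×10^8 = 2.94712×10^8 km; r₂ = 3.02 × 1.496×10^8 = 4.51792×10^8 km.
Semi-major axis of the transfer orbit: a_t = (2.94712×10^8 + 4.51792×10^8)/2 = 3.73252×10^8 km.
Circular speed at r = 2.94712×10^8 km: v_c = √(μ/r) = 21.220 km/s.
Vis-viva on the transfer ellipse at r = 2.94712×10^8 km gives v_t = √[μ(2/r − 1/a_t)] = 23.346 km/s.
Δv₁ = |v_t − v_c| = |23.346 − 21.220| = 2.126 km/s.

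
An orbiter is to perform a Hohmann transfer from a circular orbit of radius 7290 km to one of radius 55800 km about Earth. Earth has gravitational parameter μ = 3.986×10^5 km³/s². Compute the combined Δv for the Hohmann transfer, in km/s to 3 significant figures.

Δv = 3.83 km/s

Transfer-ellipse semi-major axis a_t = (r₁ + r₂)/2 = (7290 + 55800)/2 = 31545 km.
Circular speed at r₁: v₁ = √(μ/r₁) = √(3.986×10^5/7290) = 7.3944 km/s.
On the transfer ellipse at r₁, vis-viva gives v_p = √[μ(2/r₁ − 1/a_t)] = 9.8346 km/s.
First burn Δv₁ = |v_p − v₁| = 2.440 km/s.
Circular speed at r₂: v₂ = √(μ/r₂) = 2.673 km/s.
Transfer-orbit speed at r₂: v_a = √[μ(2/r₂ − 1/a_t)] = 1.285 km/s.
Second burn Δv₂ = |v₂ − v_a| = 1.388 km/s.
Total Δv = Δv₁ + Δv₂ = 3.828 km/s.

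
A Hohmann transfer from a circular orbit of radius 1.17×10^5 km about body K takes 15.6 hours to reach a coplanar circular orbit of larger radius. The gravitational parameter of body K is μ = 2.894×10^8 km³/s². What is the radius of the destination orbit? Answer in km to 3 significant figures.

r₂ = 7.87×10^5 km

Transfer time t = 15.6 hours = 56160 s, and t = π√(a_t³/μ).
So a_t = (μ t²/π²)^(1/3) = (2.894×10^8 × (56160)² / π²)^(1/3) = 4.5222×10^5 km.
Since a_t = (r₁ + r₂)/2, r₂ = 2a_t − r₁ = 2×4.5222×10^5 − 1.170×10^5 = 7.8744×10^5 km.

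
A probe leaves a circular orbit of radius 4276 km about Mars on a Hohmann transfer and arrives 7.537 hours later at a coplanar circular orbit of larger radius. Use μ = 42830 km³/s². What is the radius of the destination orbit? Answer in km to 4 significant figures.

Transfer time t = 7.537 hours = 27133.2 s, and t = π√(a_t³/μ).
So a_t = (μ t²/π²)^(1/3) = (42830 × (27133.2)² / π²)^(1/3) = 14728 km.
Since a_t = (r₁ + r₂)/2, r₂ = 2a_t − r₁ = 2×14728 − 4276 = 25180 km.

r₂ = 25180 km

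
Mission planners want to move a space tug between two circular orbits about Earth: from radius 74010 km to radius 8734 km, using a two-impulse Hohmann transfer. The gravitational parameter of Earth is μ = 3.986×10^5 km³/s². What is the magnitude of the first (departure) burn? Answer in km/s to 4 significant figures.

Δv₁ = 1.254 km/s

Semi-major axis of the transfer orbit: a_t = (74010 + 8734)/2 = 41372 km.
Circular speed at r = 74010 km: v_c = √(μ/r) = 2.3207 km/s.
Vis-viva on the transfer ellipse at r = 74010 km gives v_t = √[μ(2/r − 1/a_t)] = 1.0663 km/s.
Δv₁ = |v_t − v_c| = |1.0663 − 2.3207| = 1.254 km/s.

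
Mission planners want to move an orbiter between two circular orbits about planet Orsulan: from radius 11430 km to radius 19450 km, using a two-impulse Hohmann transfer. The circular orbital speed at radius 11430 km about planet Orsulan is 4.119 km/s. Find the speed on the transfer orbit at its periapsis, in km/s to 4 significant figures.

From the circular-orbit relation v² = μ/r at r = 11430 km: μ = v²r = (4.119)² × 11430 = 1.93923×10^5 km³/s².
Transfer-ellipse semi-major axis a_t = (r₁ + r₂)/2 = (11430 + 19450)/2 = 15440 km.
At periapsis, r = 11430 km.
Applying v² = μ(2/r − 1/a_t): v = 4.623 km/s.

v = 4.623 km/s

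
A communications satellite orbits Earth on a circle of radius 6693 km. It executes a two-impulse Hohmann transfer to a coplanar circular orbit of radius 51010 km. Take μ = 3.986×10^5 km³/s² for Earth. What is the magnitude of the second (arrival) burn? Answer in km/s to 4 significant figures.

The Hohmann ellipse has a_t = (r₁ + r₂)/2 = 28851.5 km.
On the circular orbit at r = 51010 km, v_c = √(μ/r) = 2.795 km/s.
Transfer-orbit speed at the same r (vis-viva, a = a_t): v_t = √[μ(2/r − 1/a_t)] = 1.346 km/s.
Δv₂ = |v_t − v_c| = |1.346 − 2.795| = 1.449 km/s.

Δv₂ = 1.449 km/s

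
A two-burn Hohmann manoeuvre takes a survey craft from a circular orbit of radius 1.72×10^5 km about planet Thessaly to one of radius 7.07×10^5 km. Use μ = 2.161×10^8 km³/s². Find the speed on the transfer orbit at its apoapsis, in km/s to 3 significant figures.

Semi-major axis of the transfer orbit: a_t = (1.720×10^5 + 7.070×10^5)/2 = 4.395×10^5 km.
The apoapsis of the transfer ellipse is at r = 7.070×10^5 km.
Applying v² = μ(2/r − 1/a_t): v = 10.94 km/s.

v = 10.9 km/s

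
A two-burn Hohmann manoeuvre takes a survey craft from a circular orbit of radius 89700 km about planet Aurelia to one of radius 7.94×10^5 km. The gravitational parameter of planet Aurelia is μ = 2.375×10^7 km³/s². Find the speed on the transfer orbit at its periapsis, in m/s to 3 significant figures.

v = 21800 m/s

Transfer-ellipse semi-major axis a_t = (r₁ + r₂)/2 = (89700 + 7.940×10^5)/2 = 4.4185×10^5 km.
The periapsis of the transfer ellipse is at r = 89700 km.
From the vis-viva equation, v = √[μ(2/r − 1/a_t)] = 21.81 km/s.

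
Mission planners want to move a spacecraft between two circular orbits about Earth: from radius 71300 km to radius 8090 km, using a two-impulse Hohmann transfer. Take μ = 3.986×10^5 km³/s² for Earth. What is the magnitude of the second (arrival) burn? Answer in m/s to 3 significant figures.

Transfer-ellipse semi-major axis a_t = (r₁ + r₂)/2 = (71300 + 8090)/2 = 39695 km.
Circular speed at r = 8090 km: v_c = √(μ/r) = 7.019 km/s.
Vis-viva on the transfer ellipse at r = 8090 km gives v_t = √[μ(2/r − 1/a_t)] = 9.407 km/s.
Δv₂ = |v_t − v_c| = |9.407 − 7.019| = 2.388 km/s.

Δv₂ = 2390 m/s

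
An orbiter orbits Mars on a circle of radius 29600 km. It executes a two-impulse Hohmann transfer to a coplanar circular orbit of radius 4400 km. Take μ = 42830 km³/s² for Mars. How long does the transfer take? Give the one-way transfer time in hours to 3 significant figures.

t = 9.35 hours

The Hohmann ellipse has a_t = (r₁ + r₂)/2 = 17000 km.
Half the transfer-orbit period gives t = π√(a_t³/μ) = 33650 s.
Converting: 33650 s ÷ 3600 s/hour = 9.35 hours.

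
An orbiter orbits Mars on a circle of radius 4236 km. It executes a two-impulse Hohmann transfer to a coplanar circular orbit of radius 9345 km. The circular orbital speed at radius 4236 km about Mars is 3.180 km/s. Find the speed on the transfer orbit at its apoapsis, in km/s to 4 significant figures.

From the circular-orbit relation v² = μ/r at r = 4236 km: μ = v²r = (3.180)² × 4236 = 42836.1 km³/s².
Semi-major axis of the transfer orbit: a_t = (4236 + 9345)/2 = 6790.5 km.
The apoapsis of the transfer ellipse is at r = 9345 km.
Applying v² = μ(2/r − 1/a_t): v = 1.691 km/s.

v = 1.691 km/s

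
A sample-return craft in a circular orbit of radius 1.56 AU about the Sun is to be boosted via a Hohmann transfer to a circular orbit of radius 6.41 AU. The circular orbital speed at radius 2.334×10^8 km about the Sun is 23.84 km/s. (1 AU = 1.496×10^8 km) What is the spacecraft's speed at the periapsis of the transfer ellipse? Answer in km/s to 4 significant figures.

From the circular-orbit relation v² = μ/r at r = 2.334×10^8 km: μ = v²r = (23.84)² × 2.334×10^8 = 1.32652×10^11 km³/s².
In km: r₁ = 1.56 × 1.496×10^8 = 2.33376×10^8 km; r₂ = 6.41 × 1.496×10^8 = 9.58936×10^8 km.
The Hohmann ellipse has a_t = (r₁ + r₂)/2 = 5.96156×10^8 km.
The periapsis of the transfer ellipse is at r = 2.33376×10^8 km.
Vis-viva: v = √[μ(2/r − 1/a_t)] = √[1.32652×10^11 × (2/2.33376×10^8 − 1/5.96156×10^8)] = 30.24 km/s.

v = 30.24 km/s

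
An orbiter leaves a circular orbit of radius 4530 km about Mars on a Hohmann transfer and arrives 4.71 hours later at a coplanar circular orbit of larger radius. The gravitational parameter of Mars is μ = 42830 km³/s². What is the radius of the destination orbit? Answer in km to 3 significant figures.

Transfer time t = 4.71 hours = 16956 s, and t = π√(a_t³/μ).
So a_t = (μ t²/π²)^(1/3) = (42830 × (16956)² / π²)^(1/3) = 10765 km.
Since a_t = (r₁ + r₂)/2, r₂ = 2a_t − r₁ = 2×10765 − 4530 = 17000 km.

r₂ = 17000 km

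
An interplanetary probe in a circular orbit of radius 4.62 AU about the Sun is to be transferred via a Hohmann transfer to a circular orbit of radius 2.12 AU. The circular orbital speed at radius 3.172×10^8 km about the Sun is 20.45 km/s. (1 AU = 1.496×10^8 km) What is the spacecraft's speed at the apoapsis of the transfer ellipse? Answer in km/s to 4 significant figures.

v = 10.99 km/s

From the circular-orbit relation v² = μ/r at r = 3.172×10^8 km: μ = v²r = (20.45)² × 3.172×10^8 = 1.32654×10^11 km³/s².
In km: r₁ = 4.62 × 1.496×10^8 = 6.91152×10^8 km; r₂ = 2.12 × 1.496×10^8 = 3.17152×10^8 km.
Transfer-ellipse semi-major axis a_t = (r₁ + r₂)/2 = (6.91152×10^8 + 3.17152×10^8)/2 = 5.04152×10^8 km.
The apoapsis of the transfer ellipse is at r = 6.91152×10^8 km.
Applying v² = μ(2/r − 1/a_t): v = 10.99 km/s.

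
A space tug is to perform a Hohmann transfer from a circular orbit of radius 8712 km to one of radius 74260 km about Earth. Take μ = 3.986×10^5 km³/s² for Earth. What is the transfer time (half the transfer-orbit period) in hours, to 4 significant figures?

Transfer-ellipse semi-major axis a_t = (r₁ + r₂)/2 = (8712 + 74260)/2 = 41486 km.
Half the transfer-orbit period gives t = π√(a_t³/μ) = 42050 s.
Converting: 42050 s ÷ 3600 s/hour = 11.68 hours.

t = 11.68 hours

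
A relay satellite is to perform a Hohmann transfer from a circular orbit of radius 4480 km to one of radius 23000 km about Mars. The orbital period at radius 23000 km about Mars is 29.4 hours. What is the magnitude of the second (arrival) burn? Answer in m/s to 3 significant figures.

From Kepler's third law T² = 4π²r³/μ at r = 23000 km, T = 29.4 hours = 29.4 × 3600 s = 1.0584×10^5 s: μ = 4π²r³/T² = 42878.9 km³/s².
Semi-major axis of the transfer orbit: a_t = (4480 + 23000)/2 = 13740 km.
On the circular orbit at r = 23000 km, v_c = √(μ/r) = 1.3654 km/s.
Transfer-orbit speed at the same r (vis-viva, a = a_t): v_t = √[μ(2/r − 1/a_t)] = 0.77966 km/s.
Δv₂ = |v_t − v_c| = |0.77966 − 1.3654| = 0.5857 km/s.

Δv₂ = 586 m/s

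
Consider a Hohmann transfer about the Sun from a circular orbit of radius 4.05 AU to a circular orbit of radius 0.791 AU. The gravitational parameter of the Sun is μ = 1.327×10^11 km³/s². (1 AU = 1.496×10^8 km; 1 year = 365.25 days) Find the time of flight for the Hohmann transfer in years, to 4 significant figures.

In km: r₁ = 4.05 × 1.496×10^8 = 6.0588×10^8 km; r₂ = 0.791 × 1.496×10^8 = 1.183336×10^8 km.
The Hohmann ellipse has a_t = (r₁ + r₂)/2 = 3.621068×10^8 km.
Half the transfer-orbit period gives t = π√(a_t³/μ) = 5.943×10^7 s.
Converting: 5.943×10^7 s ÷ 3.15576×10^7 s/year (365.25 × 86400) = 1.883 years.

t = 1.883 years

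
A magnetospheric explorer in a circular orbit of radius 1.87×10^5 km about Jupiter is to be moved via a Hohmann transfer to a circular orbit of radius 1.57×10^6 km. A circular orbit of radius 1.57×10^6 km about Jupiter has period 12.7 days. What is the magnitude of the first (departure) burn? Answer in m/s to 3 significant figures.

Δv₁ = 8770 m/s

From Kepler's third law T² = 4π²r³/μ at r = 1.57×10^6 km, T = 12.7 days = 12.7 × 86400 s = 1.09728×10^6 s: μ = 4π²r³/T² = 1.26889×10^8 km³/s².
The Hohmann ellipse has a_t = (r₁ + r₂)/2 = 8.785×10^5 km.
On the circular orbit at r = 1.870×10^5 km, v_c = √(μ/r) = 26.049 km/s.
Vis-viva on the transfer ellipse at r = 1.870×10^5 km gives v_t = √[μ(2/r − 1/a_t)] = 34.823 km/s.
Δv₁ = |v_t − v_c| = |34.823 − 26.049| = 8.774 km/s.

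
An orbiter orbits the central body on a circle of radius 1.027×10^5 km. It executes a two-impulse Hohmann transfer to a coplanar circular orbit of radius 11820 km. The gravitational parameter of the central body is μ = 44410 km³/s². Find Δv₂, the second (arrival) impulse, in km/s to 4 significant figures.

Semi-major axis of the transfer orbit: a_t = (1.027×10^5 + 11820)/2 = 57260 km.
Circular speed at r = 11820 km: v_c = √(μ/r) = 1.9383 km/s.
Vis-viva on the transfer ellipse at r = 11820 km gives v_t = √[μ(2/r − 1/a_t)] = 2.5959 km/s.
Δv₂ = |v_t − v_c| = |2.5959 − 1.9383| = 0.6576 km/s.

Δv₂ = 0.6576 km/s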